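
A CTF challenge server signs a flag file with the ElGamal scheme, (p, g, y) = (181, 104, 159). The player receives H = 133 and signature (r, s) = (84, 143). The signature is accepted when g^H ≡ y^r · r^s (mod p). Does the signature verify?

verifies

Left side g^H mod p:
104^2 = 10816 ≡ 137
104^4 ≡ 137^2 = 18769 ≡ 126
104^8 ≡ 126^2 = 15876 ≡ 129
104^16 ≡ 129^2 = 16641 ≡ 170
104^32 ≡ 170^2 = 28900 ≡ 121
104^64 ≡ 121^2 = 14641 ≡ 161
104^128 ≡ 161^2 = 25921 ≡ 38
133 = 128 + 4 + 1, so 104^133 ≡ 38·126·104 ≡ 21 (mod 181)
Right side y^r · r^s mod p:
159^2 = 25281 ≡ 122
159^4 ≡ 122^2 = 14884 ≡ 42
159^8 ≡ 42^2 = 1764 ≡ 135
159^16 ≡ 135^2 = 18225 ≡ 125
159^32 ≡ 125^2 = 15625 ≡ 59
159^64 ≡ 59^2 = 3481 ≡ 42
84 = 64 + 16 + 4, so 159^84 ≡ 42·125·42 ≡ 42 (mod 181)
84^2 = 7056 ≡ 178
84^4 ≡ 178^2 = 31684 ≡ 9
84^8 ≡ 9^2 = 81
84^16 ≡ 81^2 = 6561 ≡ 45
84^32 ≡ 45^2 = 2025 ≡ 34
84^64 ≡ 34^2 = 1156 ≡ 70
84^128 ≡ 70^2 = 4900 ≡ 13
143 = 128 + 8 + 4 + 2 + 1, so 84^143 ≡ 13·81·9·178·84 ≡ 91 (mod 181)
42·91 = 3822 ≡ 21 (mod 181)
21 ≡ 21 (mod 181), so the signature is genuine.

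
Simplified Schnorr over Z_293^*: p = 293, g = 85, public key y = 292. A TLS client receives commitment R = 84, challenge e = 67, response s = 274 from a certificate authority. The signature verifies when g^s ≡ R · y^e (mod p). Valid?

yes

g^s mod p:
85^274 mod 293 = 209
R · y^e mod p:
292^67 mod 293 = 292
84·292 = 24528 ≡ 209 (mod 293)
209 ≡ 209 (mod 293); signature holds.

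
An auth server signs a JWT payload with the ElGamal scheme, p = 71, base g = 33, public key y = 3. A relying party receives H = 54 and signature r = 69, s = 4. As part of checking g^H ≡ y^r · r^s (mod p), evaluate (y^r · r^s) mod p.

29

3^69 mod 71 = 24
69^4 mod 71 = 16
y^r · r^s ≡ 24·16 = 384 ≡ 29 (mod 71)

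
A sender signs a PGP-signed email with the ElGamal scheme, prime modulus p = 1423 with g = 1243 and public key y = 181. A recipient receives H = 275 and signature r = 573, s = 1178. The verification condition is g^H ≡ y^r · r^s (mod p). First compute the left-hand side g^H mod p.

Squares mod 1423: 1243^1≡1243, 1243^2≡1094, 1243^4≡93, 1243^8≡111, 1243^16≡937, 1243^32≡1401, 1243^64≡484, 1243^128≡884, 1243^256≡229
275 = 256 + 16 + 2 + 1, so 1243^275 ≡ 229·937·1094·1243 ≡ 155 (mod 1423)

155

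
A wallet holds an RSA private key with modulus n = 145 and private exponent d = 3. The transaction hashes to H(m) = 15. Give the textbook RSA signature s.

40

(H(m))^2 ≡ 15^2 = 225 ≡ 80
3 = 2 + 1, so (H(m))^3 ≡ 80·15 ≡ 40 (mod 145)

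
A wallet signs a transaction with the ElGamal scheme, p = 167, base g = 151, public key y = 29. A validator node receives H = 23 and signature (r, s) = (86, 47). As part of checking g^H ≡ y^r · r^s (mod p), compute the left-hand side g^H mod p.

156

Squares mod 167: 151^1≡151, 151^2≡89, 151^4≡72, 151^8≡7, 151^16≡49
23 = 16 + 4 + 2 + 1, so 151^23 ≡ 49·72·89·151 ≡ 156 (mod 167)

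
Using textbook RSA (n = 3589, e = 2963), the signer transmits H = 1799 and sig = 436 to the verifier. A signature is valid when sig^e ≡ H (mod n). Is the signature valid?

Squares mod 3589: sig^1≡436, sig^2≡3468, sig^4≡285, sig^8≡2267, sig^16≡3430, sig^32≡158, sig^64≡3430, sig^128≡158, sig^256≡3430, sig^512≡158, sig^1024≡3430, sig^2048≡158
2963 = 2048 + 512 + 256 + 128 + 16 + 2 + 1, so sig^2963 ≡ 158·158·3430·158·3430·3468·436 ≡ 1799 (mod 3589)
sig^2963 mod 3589 = 1799 matches H.

valid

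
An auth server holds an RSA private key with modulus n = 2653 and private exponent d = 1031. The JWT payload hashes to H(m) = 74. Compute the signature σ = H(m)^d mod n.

1115

(H(m))^1031 mod 2653 = 1115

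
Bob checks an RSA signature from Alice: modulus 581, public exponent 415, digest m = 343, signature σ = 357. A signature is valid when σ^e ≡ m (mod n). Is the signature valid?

valid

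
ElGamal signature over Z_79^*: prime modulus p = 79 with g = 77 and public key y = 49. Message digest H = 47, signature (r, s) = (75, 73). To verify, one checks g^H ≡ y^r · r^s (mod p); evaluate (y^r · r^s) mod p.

60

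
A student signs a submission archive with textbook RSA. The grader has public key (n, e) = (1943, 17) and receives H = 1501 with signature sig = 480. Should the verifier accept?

reject

sig^2 ≡ 480^2 = 230400 ≡ 1126
sig^4 ≡ 1126^2 = 1267876 ≡ 1040
sig^8 ≡ 1040^2 = 1081600 ≡ 1292
sig^16 ≡ 1292^2 = 1669264 ≡ 227
17 = 16 + 1, so sig^17 ≡ 227·480 ≡ 152 (mod 1943)
sig^17 mod 1943 = 152, but H = 1501.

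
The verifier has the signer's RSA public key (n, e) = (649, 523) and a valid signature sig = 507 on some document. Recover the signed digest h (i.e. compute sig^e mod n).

sig^2 ≡ 507^2 = 257049 ≡ 45
sig^4 ≡ 45^2 = 2025 ≡ 78
sig^8 ≡ 78^2 = 6084 ≡ 243
sig^16 ≡ 243^2 = 59049 ≡ 639
sig^32 ≡ 639^2 = 408321 ≡ 100
sig^64 ≡ 100^2 = 10000 ≡ 265
sig^128 ≡ 265^2 = 70225 ≡ 133
sig^256 ≡ 133^2 = 17689 ≡ 166
sig^512 ≡ 166^2 = 27556 ≡ 298
523 = 512 + 8 + 2 + 1, so sig^523 ≡ 298·243·45·507 ≡ 507 (mod 649)

507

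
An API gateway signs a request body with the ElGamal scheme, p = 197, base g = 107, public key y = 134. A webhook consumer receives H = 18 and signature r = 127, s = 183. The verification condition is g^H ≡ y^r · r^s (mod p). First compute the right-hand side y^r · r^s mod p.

134^2 = 17956 ≡ 29
134^4 ≡ 29^2 = 841 ≡ 53
134^8 ≡ 53^2 = 2809 ≡ 51
134^16 ≡ 51^2 = 2601 ≡ 40
134^32 ≡ 40^2 = 1600 ≡ 24
134^64 ≡ 24^2 = 576 ≡ 182
127 = 64 + 32 + 16 + 8 + 4 + 2 + 1, so 134^127 ≡ 182·24·40·51·53·29·134 ≡ 109 (mod 197)
127^2 = 16129 ≡ 172
127^4 ≡ 172^2 = 29584 ≡ 34
127^8 ≡ 34^2 = 1156 ≡ 171
127^16 ≡ 171^2 = 29241 ≡ 85
127^32 ≡ 85^2 = 7225 ≡ 133
127^64 ≡ 133^2 = 17689 ≡ 156
127^128 ≡ 156^2 = 24336 ≡ 105
183 = 128 + 32 + 16 + 4 + 2 + 1, so 127^183 ≡ 105·133·85·34·172·127 ≡ 9 (mod 197)
y^r · r^s ≡ 109·9 = 981 ≡ 193 (mod 197)

193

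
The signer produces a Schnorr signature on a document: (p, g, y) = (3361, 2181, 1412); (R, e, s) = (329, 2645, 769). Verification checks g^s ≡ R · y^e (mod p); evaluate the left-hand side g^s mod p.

2181^2 = 4756761 ≡ 946
2181^4 ≡ 946^2 = 894916 ≡ 890
2181^8 ≡ 890^2 = 792100 ≡ 2265
2181^16 ≡ 2265^2 = 5130225 ≡ 1339
2181^32 ≡ 1339^2 = 1792921 ≡ 1508
2181^64 ≡ 1508^2 = 2274064 ≡ 2028
2181^128 ≡ 2028^2 = 4112784 ≡ 2281
2181^256 ≡ 2281^2 = 5202961 ≡ 133
2181^512 ≡ 133^2 = 17689 ≡ 884
769 = 512 + 256 + 1, so 2181^769 ≡ 884·133·2181 ≡ 398 (mod 3361)

398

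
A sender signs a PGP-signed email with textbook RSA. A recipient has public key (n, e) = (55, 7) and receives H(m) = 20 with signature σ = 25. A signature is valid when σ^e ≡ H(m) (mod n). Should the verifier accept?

Squares mod 55: σ^1≡25, σ^2≡20, σ^4≡15
7 = 4 + 2 + 1, so σ^7 ≡ 15·20·25 ≡ 20 (mod 55)
Since 20 equals the digest 20, verification succeeds.

accept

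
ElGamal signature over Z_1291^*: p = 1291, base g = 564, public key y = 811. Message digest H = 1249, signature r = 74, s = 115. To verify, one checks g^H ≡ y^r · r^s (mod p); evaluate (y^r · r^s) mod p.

811^2 = 657721 ≡ 602
811^4 ≡ 602^2 = 362404 ≡ 924
811^8 ≡ 924^2 = 853776 ≡ 425
811^16 ≡ 425^2 = 180625 ≡ 1176
811^32 ≡ 1176^2 = 1382976 ≡ 315
811^64 ≡ 315^2 = 99225 ≡ 1109
74 = 64 + 8 + 2, so 811^74 ≡ 1109·425·602 ≡ 379 (mod 1291)
74^2 = 5476 ≡ 312
74^4 ≡ 312^2 = 97344 ≡ 519
74^8 ≡ 519^2 = 269361 ≡ 833
74^16 ≡ 833^2 = 693889 ≡ 622
74^32 ≡ 622^2 = 386884 ≡ 875
74^64 ≡ 875^2 = 765625 ≡ 62
115 = 64 + 32 + 16 + 2 + 1, so 74^115 ≡ 62·875·622·312·74 ≡ 584 (mod 1291)
y^r · r^s ≡ 379·584 = 221336 ≡ 575 (mod 1291)

575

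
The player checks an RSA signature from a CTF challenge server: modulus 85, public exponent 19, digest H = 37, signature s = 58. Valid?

yes

s^2 ≡ 58^2 = 3364 ≡ 49
s^4 ≡ 49^2 = 2401 ≡ 21
s^8 ≡ 21^2 = 441 ≡ 16
s^16 ≡ 16^2 = 256 ≡ 1
19 = 16 + 2 + 1, so s^19 ≡ 1·49·58 ≡ 37 (mod 85)
37 = H, so the signature checks out.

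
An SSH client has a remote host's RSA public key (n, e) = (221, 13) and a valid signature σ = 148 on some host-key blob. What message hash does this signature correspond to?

σ^2 ≡ 148^2 = 21904 ≡ 25
σ^4 ≡ 25^2 = 625 ≡ 183
σ^8 ≡ 183^2 = 33489 ≡ 118
13 = 8 + 4 + 1, so σ^13 ≡ 118·183·148 ≡ 31 (mod 221)

31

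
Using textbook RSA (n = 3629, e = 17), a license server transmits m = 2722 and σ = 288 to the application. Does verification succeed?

fails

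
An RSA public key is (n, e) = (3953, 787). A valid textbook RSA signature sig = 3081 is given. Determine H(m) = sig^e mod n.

sig^787 mod 3953 = 1942

1942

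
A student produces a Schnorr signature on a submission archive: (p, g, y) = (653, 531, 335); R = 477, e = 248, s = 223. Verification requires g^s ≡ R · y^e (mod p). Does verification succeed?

passes

g^s mod p:
531^2 = 281961 ≡ 518
531^4 ≡ 518^2 = 268324 ≡ 594
531^8 ≡ 594^2 = 352836 ≡ 216
531^16 ≡ 216^2 = 46656 ≡ 293
531^32 ≡ 293^2 = 85849 ≡ 306
531^64 ≡ 306^2 = 93636 ≡ 257
531^128 ≡ 257^2 = 66049 ≡ 96
223 = 128 + 64 + 16 + 8 + 4 + 2 + 1, so 531^223 ≡ 96·257·293·216·594·518·531 ≡ 217 (mod 653)
R · y^e mod p:
335^2 = 112225 ≡ 562
335^4 ≡ 562^2 = 315844 ≡ 445
335^8 ≡ 445^2 = 198025 ≡ 166
335^16 ≡ 166^2 = 27556 ≡ 130
335^32 ≡ 130^2 = 16900 ≡ 575
335^64 ≡ 575^2 = 330625 ≡ 207
335^128 ≡ 207^2 = 42849 ≡ 404
248 = 128 + 64 + 32 + 16 + 8, so 335^248 ≡ 404·207·575·130·166 ≡ 47 (mod 653)
477·47 = 22419 ≡ 217 (mod 653)
217 ≡ 217 (mod 653); signature holds.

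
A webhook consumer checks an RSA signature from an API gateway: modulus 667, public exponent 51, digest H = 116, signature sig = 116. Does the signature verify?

Squares mod 667: sig^1≡116, sig^2≡116, sig^4≡116, sig^8≡116, sig^16≡116, sig^32≡116
51 = 32 + 16 + 2 + 1, so sig^51 ≡ 116·116·116·116 ≡ 116 (mod 667)
Since 116 equals the digest 116, verification succeeds.

verifies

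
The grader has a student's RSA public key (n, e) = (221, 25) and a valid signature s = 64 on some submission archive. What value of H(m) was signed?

s^2 ≡ 64^2 = 4096 ≡ 118
s^4 ≡ 118^2 = 13924 ≡ 1
s^8 ≡ 1^2 = 1
s^16 ≡ 1^2 = 1
25 = 16 + 8 + 1, so s^25 ≡ 1·1·64 ≡ 64 (mod 221)

64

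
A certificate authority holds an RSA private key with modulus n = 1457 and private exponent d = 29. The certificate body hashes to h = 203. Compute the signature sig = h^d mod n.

Squares mod 1457: h^1≡203, h^2≡413, h^4≡100, h^8≡1258, h^16≡262
29 = 16 + 8 + 4 + 1, so h^29 ≡ 262·1258·100·203 ≡ 1282 (mod 1457)

1282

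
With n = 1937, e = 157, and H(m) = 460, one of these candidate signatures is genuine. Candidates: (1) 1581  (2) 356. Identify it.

Candidate 1: 1581^2 = 2499561 ≡ 831; 1581^4 ≡ 831^2 = 690561 ≡ 989; 1581^8 ≡ 989^2 = 978121 ≡ 1873; 1581^16 ≡ 1873^2 = 3508129 ≡ 222; 1581^32 ≡ 222^2 = 49284 ≡ 859; 1581^64 ≡ 859^2 = 737881 ≡ 1821; 1581^128 ≡ 1821^2 = 3316041 ≡ 1834; 157 = 128 + 16 + 8 + 4 + 1, so 1581^157 ≡ 1834·222·1873·989·1581 ≡ 1477 (mod 1937)
Candidate 2: 356^2 = 126736 ≡ 831; 356^4 ≡ 831^2 = 690561 ≡ 989; 356^8 ≡ 989^2 = 978121 ≡ 1873; 356^16 ≡ 1873^2 = 3508129 ≡ 222; 356^32 ≡ 222^2 = 49284 ≡ 859; 356^64 ≡ 859^2 = 737881 ≡ 1821; 356^128 ≡ 1821^2 = 3316041 ≡ 1834; 157 = 128 + 16 + 8 + 4 + 1, so 356^157 ≡ 1834·222·1873·989·356 ≡ 460 (mod 1937)
  → matches H(m) = 460

2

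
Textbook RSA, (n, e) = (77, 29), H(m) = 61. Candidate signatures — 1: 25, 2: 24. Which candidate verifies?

2

Candidate 1: 25^2 = 625 ≡ 9; 25^4 ≡ 9^2 = 81 ≡ 4; 25^8 ≡ 4^2 = 16; 25^16 ≡ 16^2 = 256 ≡ 25; 29 = 16 + 8 + 4 + 1, so 25^29 ≡ 25·16·4·25 ≡ 37 (mod 77)
Candidate 2: 24^2 = 576 ≡ 37; 24^4 ≡ 37^2 = 1369 ≡ 60; 24^8 ≡ 60^2 = 3600 ≡ 58; 24^16 ≡ 58^2 = 3364 ≡ 53; 29 = 16 + 8 + 4 + 1, so 24^29 ≡ 53·58·60·24 ≡ 61 (mod 77)
  → matches H(m) = 61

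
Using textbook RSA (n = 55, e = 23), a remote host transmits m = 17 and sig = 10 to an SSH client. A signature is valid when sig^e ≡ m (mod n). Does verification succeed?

sig^2 ≡ 10^2 = 100 ≡ 45
sig^4 ≡ 45^2 = 2025 ≡ 45
sig^8 ≡ 45^2 = 2025 ≡ 45
sig^16 ≡ 45^2 = 2025 ≡ 45
23 = 16 + 4 + 2 + 1, so sig^23 ≡ 45·45·45·10 ≡ 10 (mod 55)
10 ≠ 17, so verification fails.

fails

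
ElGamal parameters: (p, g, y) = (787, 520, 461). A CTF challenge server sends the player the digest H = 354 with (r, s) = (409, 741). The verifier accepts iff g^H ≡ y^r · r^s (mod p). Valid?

Left side g^H mod p:
520^354 mod 787 = 279
Right side y^r · r^s mod p:
461^409 mod 787 = 38
409^741 mod 787 = 318
38·318 = 12084 ≡ 279 (mod 787)
279 ≡ 279 (mod 787), so the signature is genuine.

yes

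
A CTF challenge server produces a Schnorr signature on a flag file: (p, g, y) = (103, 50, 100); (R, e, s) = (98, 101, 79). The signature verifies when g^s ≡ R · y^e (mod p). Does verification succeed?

g^s mod p:
50^2 = 2500 ≡ 28
50^4 ≡ 28^2 = 784 ≡ 63
50^8 ≡ 63^2 = 3969 ≡ 55
50^16 ≡ 55^2 = 3025 ≡ 38
50^32 ≡ 38^2 = 1444 ≡ 2
50^64 ≡ 2^2 = 4
79 = 64 + 8 + 4 + 2 + 1, so 50^79 ≡ 4·55·63·28·50 ≡ 36 (mod 103)
R · y^e mod p:
100^2 = 10000 ≡ 9
100^4 ≡ 9^2 = 81
100^8 ≡ 81^2 = 6561 ≡ 72
100^16 ≡ 72^2 = 5184 ≡ 34
100^32 ≡ 34^2 = 1156 ≡ 23
100^64 ≡ 23^2 = 529 ≡ 14
101 = 64 + 32 + 4 + 1, so 100^101 ≡ 14·23·81·100 ≡ 34 (mod 103)
98·34 = 3332 ≡ 36 (mod 103)
36 ≡ 36 (mod 103); signature holds.

passes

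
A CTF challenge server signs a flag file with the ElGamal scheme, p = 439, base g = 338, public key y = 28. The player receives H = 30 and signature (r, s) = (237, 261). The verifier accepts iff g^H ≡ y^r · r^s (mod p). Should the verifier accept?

reject

Left side g^H mod p:
338^2 = 114244 ≡ 104
338^4 ≡ 104^2 = 10816 ≡ 280
338^8 ≡ 280^2 = 78400 ≡ 258
338^16 ≡ 258^2 = 66564 ≡ 275
30 = 16 + 8 + 4 + 2, so 338^30 ≡ 275·258·280·104 ≡ 56 (mod 439)
Right side y^r · r^s mod p:
28^2 = 784 ≡ 345
28^4 ≡ 345^2 = 119025 ≡ 56
28^8 ≡ 56^2 = 3136 ≡ 63
28^16 ≡ 63^2 = 3969 ≡ 18
28^32 ≡ 18^2 = 324
28^64 ≡ 324^2 = 104976 ≡ 55
28^128 ≡ 55^2 = 3025 ≡ 391
237 = 128 + 64 + 32 + 8 + 4 + 1, so 28^237 ≡ 391·55·324·63·56·28 ≡ 64 (mod 439)
237^2 = 56169 ≡ 416
237^4 ≡ 416^2 = 173056 ≡ 90
237^8 ≡ 90^2 = 8100 ≡ 198
237^16 ≡ 198^2 = 39204 ≡ 133
237^32 ≡ 133^2 = 17689 ≡ 129
237^64 ≡ 129^2 = 16641 ≡ 398
237^128 ≡ 398^2 = 158404 ≡ 364
237^256 ≡ 364^2 = 132496 ≡ 357
261 = 256 + 4 + 1, so 237^261 ≡ 357·90·237 ≡ 355 (mod 439)
64·355 = 22720 ≡ 331 (mod 439)
56 ≠ 331, so verification fails.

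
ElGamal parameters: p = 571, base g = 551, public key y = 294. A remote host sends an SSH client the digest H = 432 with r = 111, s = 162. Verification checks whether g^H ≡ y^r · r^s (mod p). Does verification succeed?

Left side g^H mod p:
Squares mod 571: 551^1≡551, 551^2≡400, 551^4≡120, 551^8≡125, 551^16≡208, 551^32≡439, 551^64≡294, 551^128≡215, 551^256≡545
432 = 256 + 128 + 32 + 16, so 551^432 ≡ 545·215·439·208 ≡ 521 (mod 571)
Right side y^r · r^s mod p:
Squares mod 571: 294^1≡294, 294^2≡215, 294^4≡545, 294^8≡105, 294^16≡176, 294^32≡142, 294^64≡179
111 = 64 + 32 + 8 + 4 + 2 + 1, so 294^111 ≡ 179·142·105·545·215·294 ≡ 176 (mod 571)
Squares mod 571: 111^1≡111, 111^2≡330, 111^4≡410, 111^8≡226, 111^16≡257, 111^32≡384, 111^64≡138, 111^128≡201
162 = 128 + 32 + 2, so 111^162 ≡ 201·384·330 ≡ 123 (mod 571)
176·123 = 21648 ≡ 521 (mod 571)
521 ≡ 521 (mod 571), so the signature is genuine.

passes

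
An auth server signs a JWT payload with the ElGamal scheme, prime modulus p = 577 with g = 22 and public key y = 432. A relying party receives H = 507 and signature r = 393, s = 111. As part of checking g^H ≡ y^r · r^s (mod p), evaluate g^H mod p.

22^2 = 484
22^4 ≡ 484^2 = 234256 ≡ 571
22^8 ≡ 571^2 = 326041 ≡ 36
22^16 ≡ 36^2 = 1296 ≡ 142
22^32 ≡ 142^2 = 20164 ≡ 546
22^64 ≡ 546^2 = 298116 ≡ 384
22^128 ≡ 384^2 = 147456 ≡ 321
22^256 ≡ 321^2 = 103041 ≡ 335
507 = 256 + 128 + 64 + 32 + 16 + 8 + 2 + 1, so 22^507 ≡ 335·321·384·546·142·36·484·22 ≡ 518 (mod 577)

518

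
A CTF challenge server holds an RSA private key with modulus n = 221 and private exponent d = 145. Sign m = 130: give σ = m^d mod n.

m^2 ≡ 130^2 = 16900 ≡ 104
m^4 ≡ 104^2 = 10816 ≡ 208
m^8 ≡ 208^2 = 43264 ≡ 169
m^16 ≡ 169^2 = 28561 ≡ 52
m^32 ≡ 52^2 = 2704 ≡ 52
m^64 ≡ 52^2 = 2704 ≡ 52
m^128 ≡ 52^2 = 2704 ≡ 52
145 = 128 + 16 + 1, so m^145 ≡ 52·52·130 ≡ 130 (mod 221)

130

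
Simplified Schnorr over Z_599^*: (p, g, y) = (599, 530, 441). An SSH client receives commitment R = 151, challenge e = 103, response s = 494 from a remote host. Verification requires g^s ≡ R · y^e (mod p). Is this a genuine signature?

forged

g^s mod p:
530^2 = 280900 ≡ 568
530^4 ≡ 568^2 = 322624 ≡ 362
530^8 ≡ 362^2 = 131044 ≡ 462
530^16 ≡ 462^2 = 213444 ≡ 200
530^32 ≡ 200^2 = 40000 ≡ 466
530^64 ≡ 466^2 = 217156 ≡ 318
530^128 ≡ 318^2 = 101124 ≡ 492
530^256 ≡ 492^2 = 242064 ≡ 68
494 = 256 + 128 + 64 + 32 + 8 + 4 + 2, so 530^494 ≡ 68·492·318·466·462·362·568 ≡ 480 (mod 599)
R · y^e mod p:
441^2 = 194481 ≡ 405
441^4 ≡ 405^2 = 164025 ≡ 498
441^8 ≡ 498^2 = 248004 ≡ 18
441^16 ≡ 18^2 = 324
441^32 ≡ 324^2 = 104976 ≡ 151
441^64 ≡ 151^2 = 22801 ≡ 39
103 = 64 + 32 + 4 + 2 + 1, so 441^103 ≡ 39·151·498·405·441 ≡ 57 (mod 599)
151·57 = 8607 ≡ 221 (mod 599)
480 ≠ 221; the check fails.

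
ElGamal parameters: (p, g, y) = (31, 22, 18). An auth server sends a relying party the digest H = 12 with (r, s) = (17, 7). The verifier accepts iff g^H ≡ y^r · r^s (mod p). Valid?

Left side g^H mod p:
22^2 = 484 ≡ 19
22^4 ≡ 19^2 = 361 ≡ 20
22^8 ≡ 20^2 = 400 ≡ 28
12 = 8 + 4, so 22^12 ≡ 28·20 ≡ 2 (mod 31)
Right side y^r · r^s mod p:
18^2 = 324 ≡ 14
18^4 ≡ 14^2 = 196 ≡ 10
18^8 ≡ 10^2 = 100 ≡ 7
18^16 ≡ 7^2 = 49 ≡ 18
17 = 16 + 1, so 18^17 ≡ 18·18 ≡ 14 (mod 31)
17^2 = 289 ≡ 10
17^4 ≡ 10^2 = 100 ≡ 7
7 = 4 + 2 + 1, so 17^7 ≡ 7·10·17 ≡ 12 (mod 31)
14·12 = 168 ≡ 13 (mod 31)
2 ≠ 13, so verification fails.

no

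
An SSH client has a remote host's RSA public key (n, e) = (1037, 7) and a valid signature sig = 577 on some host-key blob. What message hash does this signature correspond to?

Squares mod 1037: sig^1≡577, sig^2≡52, sig^4≡630
7 = 4 + 2 + 1, so sig^7 ≡ 630·52·577 ≡ 84 (mod 1037)

84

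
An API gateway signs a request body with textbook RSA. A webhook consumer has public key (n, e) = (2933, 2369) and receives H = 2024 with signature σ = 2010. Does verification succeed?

passes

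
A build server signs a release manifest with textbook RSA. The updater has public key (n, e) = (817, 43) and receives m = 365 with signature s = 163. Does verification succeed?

fails

s^2 ≡ 163^2 = 26569 ≡ 425
s^4 ≡ 425^2 = 180625 ≡ 68
s^8 ≡ 68^2 = 4624 ≡ 539
s^16 ≡ 539^2 = 290521 ≡ 486
s^32 ≡ 486^2 = 236196 ≡ 83
43 = 32 + 8 + 2 + 1, so s^43 ≡ 83·539·425·163 ≡ 163 (mod 817)
163 ≠ 365, so verification fails.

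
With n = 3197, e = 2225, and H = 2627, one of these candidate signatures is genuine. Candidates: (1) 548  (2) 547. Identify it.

1

Candidate 1: 548^2 = 300304 ≡ 2983; 548^4 ≡ 2983^2 = 8898289 ≡ 1038; 548^8 ≡ 1038^2 = 1077444 ≡ 55; 548^16 ≡ 55^2 = 3025; 548^32 ≡ 3025^2 = 9150625 ≡ 811; 548^64 ≡ 811^2 = 657721 ≡ 2336; 548^128 ≡ 2336^2 = 5456896 ≡ 2814; 548^256 ≡ 2814^2 = 7918596 ≡ 2824; 548^512 ≡ 2824^2 = 7974976 ≡ 1658; 548^1024 ≡ 1658^2 = 2748964 ≡ 2741; 548^2048 ≡ 2741^2 = 7513081 ≡ 131; 2225 = 2048 + 128 + 32 + 16 + 1, so 548^2225 ≡ 131·2814·811·3025·548 ≡ 2627 (mod 3197)
  → matches H = 2627
Candidate 2: 547^2 = 299209 ≡ 1888; 547^4 ≡ 1888^2 = 3564544 ≡ 3086; 547^8 ≡ 3086^2 = 9523396 ≡ 2730; 547^16 ≡ 2730^2 = 7452900 ≡ 693; 547^32 ≡ 693^2 = 480249 ≡ 699; 547^64 ≡ 699^2 = 488601 ≡ 2657; 547^128 ≡ 2657^2 = 7059649 ≡ 673; 547^256 ≡ 673^2 = 452929 ≡ 2152; 547^512 ≡ 2152^2 = 4631104 ≡ 1848; 547^1024 ≡ 1848^2 = 3415104 ≡ 708; 547^2048 ≡ 708^2 = 501264 ≡ 2532; 2225 = 2048 + 128 + 32 + 16 + 1, so 547^2225 ≡ 2532·673·699·693·547 ≡ 2520 (mod 3197)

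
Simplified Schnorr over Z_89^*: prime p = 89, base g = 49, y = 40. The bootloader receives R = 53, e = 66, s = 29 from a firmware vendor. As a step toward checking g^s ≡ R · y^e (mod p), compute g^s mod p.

36

Squares mod 89: 49^1≡49, 49^2≡87, 49^4≡4, 49^8≡16, 49^16≡78
29 = 16 + 8 + 4 + 1, so 49^29 ≡ 78·16·4·49 ≡ 36 (mod 89)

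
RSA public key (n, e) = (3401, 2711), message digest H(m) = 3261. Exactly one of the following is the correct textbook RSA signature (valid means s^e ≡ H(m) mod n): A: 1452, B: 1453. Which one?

A

Candidate A: 1452^2711 mod 3401 = 3261
  → matches H(m) = 3261
Candidate B: 1453^2711 mod 3401 = 670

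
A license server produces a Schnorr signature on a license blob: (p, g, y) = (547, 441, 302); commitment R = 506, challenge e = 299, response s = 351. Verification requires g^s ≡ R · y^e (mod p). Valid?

g^s mod p:
441^351 mod 547 = 1
R · y^e mod p:
302^299 mod 547 = 40
506·40 = 20240 ≡ 1 (mod 547)
1 ≡ 1 (mod 547); signature holds.

yes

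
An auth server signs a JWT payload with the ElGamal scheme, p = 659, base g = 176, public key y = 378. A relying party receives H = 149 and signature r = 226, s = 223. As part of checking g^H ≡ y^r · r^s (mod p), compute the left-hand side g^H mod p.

536

176^149 mod 659 = 536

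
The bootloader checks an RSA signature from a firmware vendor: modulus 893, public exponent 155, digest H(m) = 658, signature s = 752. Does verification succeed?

fails

s^2 ≡ 752^2 = 565504 ≡ 235
s^4 ≡ 235^2 = 55225 ≡ 752
s^8 ≡ 752^2 = 565504 ≡ 235
s^16 ≡ 235^2 = 55225 ≡ 752
s^32 ≡ 752^2 = 565504 ≡ 235
s^64 ≡ 235^2 = 55225 ≡ 752
s^128 ≡ 752^2 = 565504 ≡ 235
155 = 128 + 16 + 8 + 2 + 1, so s^155 ≡ 235·752·235·235·752 ≡ 235 (mod 893)
235 ≠ 658, so verification fails.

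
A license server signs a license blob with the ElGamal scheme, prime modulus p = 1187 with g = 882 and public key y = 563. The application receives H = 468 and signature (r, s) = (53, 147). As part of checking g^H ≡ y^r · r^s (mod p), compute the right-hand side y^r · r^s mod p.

899

563^53 mod 1187 = 197
53^147 mod 1187 = 583
y^r · r^s ≡ 197·583 = 114851 ≡ 899 (mod 1187)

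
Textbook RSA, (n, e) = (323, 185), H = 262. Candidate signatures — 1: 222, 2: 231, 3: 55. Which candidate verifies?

2

Candidate 1: Squares mod 323: 222^1≡222, 222^2≡188, 222^4≡137, 222^8≡35, 222^16≡256, 222^32≡290, 222^64≡120, 222^128≡188; 185 = 128 + 32 + 16 + 8 + 1, so 222^185 ≡ 188·290·256·35·222 ≡ 52 (mod 323)
Candidate 2: Squares mod 323: 231^1≡231, 231^2≡66, 231^4≡157, 231^8≡101, 231^16≡188, 231^32≡137, 231^64≡35, 231^128≡256; 185 = 128 + 32 + 16 + 8 + 1, so 231^185 ≡ 256·137·188·101·231 ≡ 262 (mod 323)
  → matches H = 262
Candidate 3: Squares mod 323: 55^1≡55, 55^2≡118, 55^4≡35, 55^8≡256, 55^16≡290, 55^32≡120, 55^64≡188, 55^128≡137; 185 = 128 + 32 + 16 + 8 + 1, so 55^185 ≡ 137·120·290·256·55 ≡ 310 (mod 323)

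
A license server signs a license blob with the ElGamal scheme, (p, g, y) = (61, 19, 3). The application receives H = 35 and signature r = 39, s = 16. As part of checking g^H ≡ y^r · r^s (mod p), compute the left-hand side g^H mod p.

48

19^2 = 361 ≡ 56
19^4 ≡ 56^2 = 3136 ≡ 25
19^8 ≡ 25^2 = 625 ≡ 15
19^16 ≡ 15^2 = 225 ≡ 42
19^32 ≡ 42^2 = 1764 ≡ 56
35 = 32 + 2 + 1, so 19^35 ≡ 56·56·19 ≡ 48 (mod 61)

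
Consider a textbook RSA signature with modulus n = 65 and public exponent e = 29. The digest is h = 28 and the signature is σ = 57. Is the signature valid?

Squares mod 65: σ^1≡57, σ^2≡64, σ^4≡1, σ^8≡1, σ^16≡1
29 = 16 + 8 + 4 + 1, so σ^29 ≡ 1·1·1·57 ≡ 57 (mod 65)
57 ≠ 28, so verification fails.

invalid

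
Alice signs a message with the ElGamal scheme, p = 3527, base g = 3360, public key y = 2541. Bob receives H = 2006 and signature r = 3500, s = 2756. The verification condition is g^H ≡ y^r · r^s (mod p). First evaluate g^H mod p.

2547

Squares mod 3527: 3360^1≡3360, 3360^2≡3200, 3360^4≡1119, 3360^8≡76, 3360^16≡2249, 3360^32≡283, 3360^64≡2495, 3360^128≡3397, 3360^256≡2792, 3360^512≡594, 3360^1024≡136
2006 = 1024 + 512 + 256 + 128 + 64 + 16 + 4 + 2, so 3360^2006 ≡ 136·594·2792·3397·2495·2249·1119·3200 ≡ 2547 (mod 3527)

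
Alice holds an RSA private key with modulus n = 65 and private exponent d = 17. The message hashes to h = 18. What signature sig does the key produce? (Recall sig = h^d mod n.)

18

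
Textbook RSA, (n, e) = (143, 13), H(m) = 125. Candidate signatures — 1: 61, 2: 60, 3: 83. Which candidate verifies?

2

Candidate 1: Squares mod 143: 61^1≡61, 61^2≡3, 61^4≡9, 61^8≡81; 13 = 8 + 4 + 1, so 61^13 ≡ 81·9·61 ≡ 139 (mod 143)
Candidate 2: Squares mod 143: 60^1≡60, 60^2≡25, 60^4≡53, 60^8≡92; 13 = 8 + 4 + 1, so 60^13 ≡ 92·53·60 ≡ 125 (mod 143)
  → matches H(m) = 125
Candidate 3: Squares mod 143: 83^1≡83, 83^2≡25, 83^4≡53, 83^8≡92; 13 = 8 + 4 + 1, so 83^13 ≡ 92·53·83 ≡ 18 (mod 143)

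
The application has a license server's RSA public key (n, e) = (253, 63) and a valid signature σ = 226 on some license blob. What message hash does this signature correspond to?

σ^2 ≡ 226^2 = 51076 ≡ 223
σ^4 ≡ 223^2 = 49729 ≡ 141
σ^8 ≡ 141^2 = 19881 ≡ 147
σ^16 ≡ 147^2 = 21609 ≡ 104
σ^32 ≡ 104^2 = 10816 ≡ 190
63 = 32 + 16 + 8 + 4 + 2 + 1, so σ^63 ≡ 190·104·147·141·223·226 ≡ 106 (mod 253)

106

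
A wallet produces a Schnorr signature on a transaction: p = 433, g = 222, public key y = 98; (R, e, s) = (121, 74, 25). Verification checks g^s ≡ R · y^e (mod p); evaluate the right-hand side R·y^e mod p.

98^2 = 9604 ≡ 78
98^4 ≡ 78^2 = 6084 ≡ 22
98^8 ≡ 22^2 = 484 ≡ 51
98^16 ≡ 51^2 = 2601 ≡ 3
98^32 ≡ 3^2 = 9
98^64 ≡ 9^2 = 81
74 = 64 + 8 + 2, so 98^74 ≡ 81·51·78 ≡ 66 (mod 433)
R · y^e ≡ 121·66 = 7986 ≡ 192 (mod 433)

192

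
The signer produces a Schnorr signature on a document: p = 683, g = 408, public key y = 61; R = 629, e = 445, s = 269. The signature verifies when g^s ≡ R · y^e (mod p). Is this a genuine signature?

forged

g^s mod p:
408^269 mod 683 = 78
R · y^e mod p:
61^445 mod 683 = 137
629·137 = 86173 ≡ 115 (mod 683)
78 ≠ 115; the check fails.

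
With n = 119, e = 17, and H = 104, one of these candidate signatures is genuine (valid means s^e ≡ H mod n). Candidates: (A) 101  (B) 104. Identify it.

Candidate A: Squares mod 119: 101^1≡101, 101^2≡86, 101^4≡18, 101^8≡86, 101^16≡18; 17 = 16 + 1, so 101^17 ≡ 18·101 ≡ 33 (mod 119)
Candidate B: Squares mod 119: 104^1≡104, 104^2≡106, 104^4≡50, 104^8≡1, 104^16≡1; 17 = 16 + 1, so 104^17 ≡ 1·104 ≡ 104 (mod 119)
  → matches H = 104

B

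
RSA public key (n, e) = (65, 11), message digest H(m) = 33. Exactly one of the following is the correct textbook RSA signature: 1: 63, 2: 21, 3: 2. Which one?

Candidate 1: 63^11 mod 65 = 32
Candidate 2: 21^11 mod 65 = 31
Candidate 3: 2^11 mod 65 = 33
  → matches H(m) = 33

3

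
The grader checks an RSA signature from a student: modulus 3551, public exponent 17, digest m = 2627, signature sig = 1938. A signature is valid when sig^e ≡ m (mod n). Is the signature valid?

valid

sig^2 ≡ 1938^2 = 3755844 ≡ 2437
sig^4 ≡ 2437^2 = 5938969 ≡ 1697
sig^8 ≡ 1697^2 = 2879809 ≡ 3499
sig^16 ≡ 3499^2 = 12243001 ≡ 2704
17 = 16 + 1, so sig^17 ≡ 2704·1938 ≡ 2627 (mod 3551)
sig^17 mod 3551 = 2627 matches m.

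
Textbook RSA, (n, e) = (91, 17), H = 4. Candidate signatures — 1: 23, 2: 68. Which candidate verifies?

1

Candidate 1: 23^2 = 529 ≡ 74; 23^4 ≡ 74^2 = 5476 ≡ 16; 23^8 ≡ 16^2 = 256 ≡ 74; 23^16 ≡ 74^2 = 5476 ≡ 16; 17 = 16 + 1, so 23^17 ≡ 16·23 ≡ 4 (mod 91)
  → matches H = 4
Candidate 2: 68^2 = 4624 ≡ 74; 68^4 ≡ 74^2 = 5476 ≡ 16; 68^8 ≡ 16^2 = 256 ≡ 74; 68^16 ≡ 74^2 = 5476 ≡ 16; 17 = 16 + 1, so 68^17 ≡ 16·68 ≡ 87 (mod 91)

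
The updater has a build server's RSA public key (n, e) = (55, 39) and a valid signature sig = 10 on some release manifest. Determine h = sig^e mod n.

10

sig^2 ≡ 10^2 = 100 ≡ 45
sig^4 ≡ 45^2 = 2025 ≡ 45
sig^8 ≡ 45^2 = 2025 ≡ 45
sig^16 ≡ 45^2 = 2025 ≡ 45
sig^32 ≡ 45^2 = 2025 ≡ 45
39 = 32 + 4 + 2 + 1, so sig^39 ≡ 45·45·45·10 ≡ 10 (mod 55)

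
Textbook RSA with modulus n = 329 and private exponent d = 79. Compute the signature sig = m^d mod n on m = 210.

91

Squares mod 329: m^1≡210, m^2≡14, m^4≡196, m^8≡252, m^16≡7, m^32≡49, m^64≡98
79 = 64 + 8 + 4 + 2 + 1, so m^79 ≡ 98·252·196·14·210 ≡ 91 (mod 329)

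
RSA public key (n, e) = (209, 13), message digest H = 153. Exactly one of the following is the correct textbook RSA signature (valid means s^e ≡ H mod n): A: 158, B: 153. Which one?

B

Candidate A: 158^2 = 24964 ≡ 93; 158^4 ≡ 93^2 = 8649 ≡ 80; 158^8 ≡ 80^2 = 6400 ≡ 130; 13 = 8 + 4 + 1, so 158^13 ≡ 130·80·158 ≡ 42 (mod 209)
Candidate B: 153^2 = 23409 ≡ 1; 153^4 ≡ 1^2 = 1; 153^8 ≡ 1^2 = 1; 13 = 8 + 4 + 1, so 153^13 ≡ 1·1·153 ≡ 153 (mod 209)
  → matches H = 153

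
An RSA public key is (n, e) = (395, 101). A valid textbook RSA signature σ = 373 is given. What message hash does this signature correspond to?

σ^2 ≡ 373^2 = 139129 ≡ 89
σ^4 ≡ 89^2 = 7921 ≡ 21
σ^8 ≡ 21^2 = 441 ≡ 46
σ^16 ≡ 46^2 = 2116 ≡ 141
σ^32 ≡ 141^2 = 19881 ≡ 131
σ^64 ≡ 131^2 = 17161 ≡ 176
101 = 64 + 32 + 4 + 1, so σ^101 ≡ 176·131·21·373 ≡ 93 (mod 395)

93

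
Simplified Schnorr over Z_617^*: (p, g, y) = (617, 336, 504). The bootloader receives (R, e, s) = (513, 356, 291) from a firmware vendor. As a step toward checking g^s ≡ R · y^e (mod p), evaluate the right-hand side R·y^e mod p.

310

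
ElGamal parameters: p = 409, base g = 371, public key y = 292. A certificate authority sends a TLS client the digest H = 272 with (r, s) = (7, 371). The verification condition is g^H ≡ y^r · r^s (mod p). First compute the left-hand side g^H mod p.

371^272 mod 409 = 53

53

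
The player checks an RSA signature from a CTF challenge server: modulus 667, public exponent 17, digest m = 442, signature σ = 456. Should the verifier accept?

σ^2 ≡ 456^2 = 207936 ≡ 499
σ^4 ≡ 499^2 = 249001 ≡ 210
σ^8 ≡ 210^2 = 44100 ≡ 78
σ^16 ≡ 78^2 = 6084 ≡ 81
17 = 16 + 1, so σ^17 ≡ 81·456 ≡ 251 (mod 667)
251 ≠ 442, so verification fails.

reject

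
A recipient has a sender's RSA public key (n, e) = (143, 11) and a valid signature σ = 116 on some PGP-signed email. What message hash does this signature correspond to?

116

σ^2 ≡ 116^2 = 13456 ≡ 14
σ^4 ≡ 14^2 = 196 ≡ 53
σ^8 ≡ 53^2 = 2809 ≡ 92
11 = 8 + 2 + 1, so σ^11 ≡ 92·14·116 ≡ 116 (mod 143)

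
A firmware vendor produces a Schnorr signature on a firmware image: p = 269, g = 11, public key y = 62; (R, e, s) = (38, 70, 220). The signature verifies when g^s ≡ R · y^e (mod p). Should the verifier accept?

reject

g^s mod p:
Squares mod 269: 11^1≡11, 11^2≡121, 11^4≡115, 11^8≡44, 11^16≡53, 11^32≡119, 11^64≡173, 11^128≡70
220 = 128 + 64 + 16 + 8 + 4, so 11^220 ≡ 70·173·53·44·115 ≡ 204 (mod 269)
R · y^e mod p:
Squares mod 269: 62^1≡62, 62^2≡78, 62^4≡166, 62^8≡118, 62^16≡205, 62^32≡61, 62^64≡224
70 = 64 + 4 + 2, so 62^70 ≡ 224·166·78 ≡ 263 (mod 269)
38·263 = 9994 ≡ 41 (mod 269)
204 ≠ 41; the check fails.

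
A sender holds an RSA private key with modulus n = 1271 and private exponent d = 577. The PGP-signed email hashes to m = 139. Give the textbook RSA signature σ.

953

m^2 ≡ 139^2 = 19321 ≡ 256
m^4 ≡ 256^2 = 65536 ≡ 715
m^8 ≡ 715^2 = 511225 ≡ 283
m^16 ≡ 283^2 = 80089 ≡ 16
m^32 ≡ 16^2 = 256
m^64 ≡ 256^2 = 65536 ≡ 715
m^128 ≡ 715^2 = 511225 ≡ 283
m^256 ≡ 283^2 = 80089 ≡ 16
m^512 ≡ 16^2 = 256
577 = 512 + 64 + 1, so m^577 ≡ 256·715·139 ≡ 953 (mod 1271)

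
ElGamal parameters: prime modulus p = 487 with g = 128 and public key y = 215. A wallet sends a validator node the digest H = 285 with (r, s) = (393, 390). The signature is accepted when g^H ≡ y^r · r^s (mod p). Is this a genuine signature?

Left side g^H mod p:
128^2 = 16384 ≡ 313
128^4 ≡ 313^2 = 97969 ≡ 82
128^8 ≡ 82^2 = 6724 ≡ 393
128^16 ≡ 393^2 = 154449 ≡ 70
128^32 ≡ 70^2 = 4900 ≡ 30
128^64 ≡ 30^2 = 900 ≡ 413
128^128 ≡ 413^2 = 170569 ≡ 119
128^256 ≡ 119^2 = 14161 ≡ 38
285 = 256 + 16 + 8 + 4 + 1, so 128^285 ≡ 38·70·393·82·128 ≡ 271 (mod 487)
Right side y^r · r^s mod p:
215^2 = 46225 ≡ 447
215^4 ≡ 447^2 = 199809 ≡ 139
215^8 ≡ 139^2 = 19321 ≡ 328
215^16 ≡ 328^2 = 107584 ≡ 444
215^32 ≡ 444^2 = 197136 ≡ 388
215^64 ≡ 388^2 = 150544 ≡ 61
215^128 ≡ 61^2 = 3721 ≡ 312
215^256 ≡ 312^2 = 97344 ≡ 431
393 = 256 + 128 + 8 + 1, so 215^393 ≡ 431·312·328·215 ≡ 144 (mod 487)
393^2 = 154449 ≡ 70
393^4 ≡ 70^2 = 4900 ≡ 30
393^8 ≡ 30^2 = 900 ≡ 413
393^16 ≡ 413^2 = 170569 ≡ 119
393^32 ≡ 119^2 = 14161 ≡ 38
393^64 ≡ 38^2 = 1444 ≡ 470
393^128 ≡ 470^2 = 220900 ≡ 289
393^256 ≡ 289^2 = 83521 ≡ 244
390 = 256 + 128 + 4 + 2, so 393^390 ≡ 244·289·30·70 ≡ 49 (mod 487)
144·49 = 7056 ≡ 238 (mod 487)
271 ≠ 238, so verification fails.

forged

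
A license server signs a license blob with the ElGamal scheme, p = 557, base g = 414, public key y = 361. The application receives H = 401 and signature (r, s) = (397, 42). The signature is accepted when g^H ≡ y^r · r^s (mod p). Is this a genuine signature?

Left side g^H mod p:
Squares mod 557: 414^1≡414, 414^2≡397, 414^4≡535, 414^8≡484, 414^16≡316, 414^32≡153, 414^64≡15, 414^128≡225, 414^256≡495
401 = 256 + 128 + 16 + 1, so 414^401 ≡ 495·225·316·414 ≡ 104 (mod 557)
Right side y^r · r^s mod p:
Squares mod 557: 361^1≡361, 361^2≡540, 361^4≡289, 361^8≡528, 361^16≡284, 361^32≡448, 361^64≡184, 361^128≡436, 361^256≡159
397 = 256 + 128 + 8 + 4 + 1, so 361^397 ≡ 159·436·528·289·361 ≡ 82 (mod 557)
Squares mod 557: 397^1≡397, 397^2≡535, 397^4≡484, 397^8≡316, 397^16≡153, 397^32≡15
42 = 32 + 8 + 2, so 397^42 ≡ 15·316·535 ≡ 436 (mod 557)
82·436 = 35752 ≡ 104 (mod 557)
104 ≡ 104 (mod 557), so the signature is genuine.

genuine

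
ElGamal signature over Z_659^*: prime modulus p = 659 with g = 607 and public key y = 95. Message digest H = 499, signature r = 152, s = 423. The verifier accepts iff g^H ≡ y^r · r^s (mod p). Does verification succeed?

passes

Left side g^H mod p:
Squares mod 659: 607^1≡607, 607^2≡68, 607^4≡11, 607^8≡121, 607^16≡143, 607^32≡20, 607^64≡400, 607^128≡522, 607^256≡317
499 = 256 + 128 + 64 + 32 + 16 + 2 + 1, so 607^499 ≡ 317·522·400·20·143·68·607 ≡ 330 (mod 659)
Right side y^r · r^s mod p:
Squares mod 659: 95^1≡95, 95^2≡458, 95^4≡202, 95^8≡605, 95^16≡280, 95^32≡638, 95^64≡441, 95^128≡76
152 = 128 + 16 + 8, so 95^152 ≡ 76·280·605 ≡ 176 (mod 659)
Squares mod 659: 152^1≡152, 152^2≡39, 152^4≡203, 152^8≡351, 152^16≡627, 152^32≡365, 152^64≡107, 152^128≡246, 152^256≡547
423 = 256 + 128 + 32 + 4 + 2 + 1, so 152^423 ≡ 547·246·365·203·39·152 ≡ 249 (mod 659)
176·249 = 43824 ≡ 330 (mod 659)
330 ≡ 330 (mod 659), so the signature is genuine.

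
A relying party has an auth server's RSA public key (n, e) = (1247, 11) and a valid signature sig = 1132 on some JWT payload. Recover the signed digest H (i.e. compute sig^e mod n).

784

Squares mod 1247: sig^1≡1132, sig^2≡755, sig^4≡146, sig^8≡117
11 = 8 + 2 + 1, so sig^11 ≡ 117·755·1132 ≡ 784 (mod 1247)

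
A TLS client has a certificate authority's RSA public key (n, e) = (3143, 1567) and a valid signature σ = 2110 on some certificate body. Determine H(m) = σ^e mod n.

1949

σ^1567 mod 3143 = 1949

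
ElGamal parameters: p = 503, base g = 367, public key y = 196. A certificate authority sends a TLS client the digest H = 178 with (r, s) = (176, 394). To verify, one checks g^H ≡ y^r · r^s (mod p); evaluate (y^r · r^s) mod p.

196^2 = 38416 ≡ 188
196^4 ≡ 188^2 = 35344 ≡ 134
196^8 ≡ 134^2 = 17956 ≡ 351
196^16 ≡ 351^2 = 123201 ≡ 469
196^32 ≡ 469^2 = 219961 ≡ 150
196^64 ≡ 150^2 = 22500 ≡ 368
196^128 ≡ 368^2 = 135424 ≡ 117
176 = 128 + 32 + 16, so 196^176 ≡ 117·150·469 ≡ 361 (mod 503)
176^2 = 30976 ≡ 293
176^4 ≡ 293^2 = 85849 ≡ 339
176^8 ≡ 339^2 = 114921 ≡ 237
176^16 ≡ 237^2 = 56169 ≡ 336
176^32 ≡ 336^2 = 112896 ≡ 224
176^64 ≡ 224^2 = 50176 ≡ 379
176^128 ≡ 379^2 = 143641 ≡ 286
176^256 ≡ 286^2 = 81796 ≡ 310
394 = 256 + 128 + 8 + 2, so 176^394 ≡ 310·286·237·293 ≡ 43 (mod 503)
y^r · r^s ≡ 361·43 = 15523 ≡ 433 (mod 503)

433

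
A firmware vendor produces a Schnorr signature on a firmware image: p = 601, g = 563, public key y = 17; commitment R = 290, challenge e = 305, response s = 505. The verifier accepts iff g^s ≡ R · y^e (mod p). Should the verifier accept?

reject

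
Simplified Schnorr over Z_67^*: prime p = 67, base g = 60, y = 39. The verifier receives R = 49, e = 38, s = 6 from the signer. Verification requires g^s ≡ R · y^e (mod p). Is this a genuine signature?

g^s mod p:
60^2 = 3600 ≡ 49
60^4 ≡ 49^2 = 2401 ≡ 56
6 = 4 + 2, so 60^6 ≡ 56·49 ≡ 64 (mod 67)
R · y^e mod p:
39^2 = 1521 ≡ 47
39^4 ≡ 47^2 = 2209 ≡ 65
39^8 ≡ 65^2 = 4225 ≡ 4
39^16 ≡ 4^2 = 16
39^32 ≡ 16^2 = 256 ≡ 55
38 = 32 + 4 + 2, so 39^38 ≡ 55·65·47 ≡ 56 (mod 67)
49·56 = 2744 ≡ 64 (mod 67)
64 ≡ 64 (mod 67); signature holds.

genuine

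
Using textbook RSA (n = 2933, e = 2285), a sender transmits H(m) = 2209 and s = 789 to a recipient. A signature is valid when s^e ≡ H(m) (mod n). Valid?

no

s^2 ≡ 789^2 = 622521 ≡ 725
s^4 ≡ 725^2 = 525625 ≡ 618
s^8 ≡ 618^2 = 381924 ≡ 634
s^16 ≡ 634^2 = 401956 ≡ 135
s^32 ≡ 135^2 = 18225 ≡ 627
s^64 ≡ 627^2 = 393129 ≡ 107
s^128 ≡ 107^2 = 11449 ≡ 2650
s^256 ≡ 2650^2 = 7022500 ≡ 898
s^512 ≡ 898^2 = 806404 ≡ 2762
s^1024 ≡ 2762^2 = 7628644 ≡ 2844
s^2048 ≡ 2844^2 = 8088336 ≡ 2055
2285 = 2048 + 128 + 64 + 32 + 8 + 4 + 1, so s^2285 ≡ 2055·2650·107·627·634·618·789 ≡ 724 (mod 2933)
724 ≠ 2209, so verification fails.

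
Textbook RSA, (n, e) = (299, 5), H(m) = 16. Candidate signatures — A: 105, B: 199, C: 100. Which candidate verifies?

Candidate A: Squares mod 299: 105^1≡105, 105^2≡261, 105^4≡248; 5 = 4 + 1, so 105^5 ≡ 248·105 ≡ 27 (mod 299)
Candidate B: Squares mod 299: 199^1≡199, 199^2≡133, 199^4≡48; 5 = 4 + 1, so 199^5 ≡ 48·199 ≡ 283 (mod 299)
Candidate C: Squares mod 299: 100^1≡100, 100^2≡133, 100^4≡48; 5 = 4 + 1, so 100^5 ≡ 48·100 ≡ 16 (mod 299)
  → matches H(m) = 16

C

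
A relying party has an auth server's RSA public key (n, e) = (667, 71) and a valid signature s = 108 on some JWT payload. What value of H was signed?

443

s^2 ≡ 108^2 = 11664 ≡ 325
s^4 ≡ 325^2 = 105625 ≡ 239
s^8 ≡ 239^2 = 57121 ≡ 426
s^16 ≡ 426^2 = 181476 ≡ 52
s^32 ≡ 52^2 = 2704 ≡ 36
s^64 ≡ 36^2 = 1296 ≡ 629
71 = 64 + 4 + 2 + 1, so s^71 ≡ 629·239·325·108 ≡ 443 (mod 667)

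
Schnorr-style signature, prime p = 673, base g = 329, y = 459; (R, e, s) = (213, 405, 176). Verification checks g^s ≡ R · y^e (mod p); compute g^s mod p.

329^2 = 108241 ≡ 561
329^4 ≡ 561^2 = 314721 ≡ 430
329^8 ≡ 430^2 = 184900 ≡ 498
329^16 ≡ 498^2 = 248004 ≡ 340
329^32 ≡ 340^2 = 115600 ≡ 517
329^64 ≡ 517^2 = 267289 ≡ 108
329^128 ≡ 108^2 = 11664 ≡ 223
176 = 128 + 32 + 16, so 329^176 ≡ 223·517·340 ≡ 55 (mod 673)

55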